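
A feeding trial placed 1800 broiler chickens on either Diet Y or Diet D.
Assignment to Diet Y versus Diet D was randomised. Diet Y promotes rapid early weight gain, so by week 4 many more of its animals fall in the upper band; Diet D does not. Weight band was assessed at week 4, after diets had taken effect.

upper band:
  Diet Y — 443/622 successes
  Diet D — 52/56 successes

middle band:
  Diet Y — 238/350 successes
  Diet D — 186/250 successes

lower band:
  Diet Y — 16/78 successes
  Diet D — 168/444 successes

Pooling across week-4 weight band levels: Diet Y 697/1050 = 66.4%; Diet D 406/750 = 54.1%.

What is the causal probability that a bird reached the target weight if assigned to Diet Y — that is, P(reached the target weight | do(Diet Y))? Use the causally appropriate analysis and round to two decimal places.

The distribution of week-4 weight band is itself part of what the diet does — it is an intermediate outcome. Holding it fixed would remove that part of the effect; the total effect is the pooled difference.
So P(outcome | do(Diet Y)) is just the pooled rate for Diet Y: 697/1050 = 0.664.

0.66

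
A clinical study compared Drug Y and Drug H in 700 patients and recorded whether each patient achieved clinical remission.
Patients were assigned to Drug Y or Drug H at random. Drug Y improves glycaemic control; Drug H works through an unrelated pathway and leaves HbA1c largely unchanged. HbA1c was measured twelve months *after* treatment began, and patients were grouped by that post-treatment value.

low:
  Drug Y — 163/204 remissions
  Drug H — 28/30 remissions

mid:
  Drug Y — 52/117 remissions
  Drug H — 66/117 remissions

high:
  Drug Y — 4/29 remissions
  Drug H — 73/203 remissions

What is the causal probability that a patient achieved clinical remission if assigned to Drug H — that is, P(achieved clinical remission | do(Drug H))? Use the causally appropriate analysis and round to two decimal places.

0.48

Drug H is higher inside every HbA1c stratum but Drug Y is higher in aggregate. Whether to stratify depends on how HbA1c relates to the drug.
Because the drug influences HbA1c, HbA1c is a post-treatment mediator, not a confounder. Stratifying on it would bias the estimate; the causal effect is the crude pooled difference.
So P(outcome | do(Drug H)) is just the pooled rate for Drug H: 167/350 = 0.477.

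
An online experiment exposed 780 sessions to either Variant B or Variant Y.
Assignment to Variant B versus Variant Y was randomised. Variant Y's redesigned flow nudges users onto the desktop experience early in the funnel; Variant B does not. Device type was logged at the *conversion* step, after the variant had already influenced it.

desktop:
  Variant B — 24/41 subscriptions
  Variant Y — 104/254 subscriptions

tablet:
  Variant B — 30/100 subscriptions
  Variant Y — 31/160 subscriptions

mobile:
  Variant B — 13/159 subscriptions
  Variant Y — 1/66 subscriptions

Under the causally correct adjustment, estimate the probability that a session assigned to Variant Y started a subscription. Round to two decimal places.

The device type-specific comparison favours Variant B throughout, but the pooled figures favour Variant Y. The question is whether to condition on device type.
Device type is recorded after the variant and is itself shifted by it — it sits on the causal path from variant to outcome. Conditioning on a mediator would strip out part of the effect we want; the pooled comparison gives the total causal effect.
So P(outcome | do(Variant Y)) is just the pooled rate for Variant Y: 136/480 = 0.283.

0.28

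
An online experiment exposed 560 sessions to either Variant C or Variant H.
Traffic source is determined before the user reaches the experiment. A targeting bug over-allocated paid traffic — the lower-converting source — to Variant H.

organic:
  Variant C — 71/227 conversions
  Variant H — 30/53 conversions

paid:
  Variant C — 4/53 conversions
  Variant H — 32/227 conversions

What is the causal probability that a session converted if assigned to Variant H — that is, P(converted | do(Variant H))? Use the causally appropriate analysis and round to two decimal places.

Here traffic source is a common cause — it drives both which variant a case falls under and the outcome. The crude comparison mixes populations; the stratum-specific rates are the causally relevant ones.
Standardising Variant H to the population traffic source mix: 0.500·30/53 + 0.500·32/227 = 0.354.

0.35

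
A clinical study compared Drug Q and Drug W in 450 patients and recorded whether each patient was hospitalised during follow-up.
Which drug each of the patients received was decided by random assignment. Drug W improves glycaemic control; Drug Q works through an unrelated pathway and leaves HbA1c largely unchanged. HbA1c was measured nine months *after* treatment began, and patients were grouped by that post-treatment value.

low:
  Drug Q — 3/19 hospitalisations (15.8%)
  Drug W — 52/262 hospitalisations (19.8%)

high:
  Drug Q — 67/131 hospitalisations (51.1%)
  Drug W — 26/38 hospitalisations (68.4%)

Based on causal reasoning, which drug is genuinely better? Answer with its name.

Drug W

The stratified and pooled comparisons disagree (Drug Q wins within each HbA1c; Drug W wins overall), so the answer turns on the causal role of HbA1c.
HbA1c here is a post-treatment variable shaped by the drug; conditioning on it would introduce bias rather than remove it. The overall comparison is the causal one.
Pooled: Drug Q 46.7% vs Drug W 26.0%; Drug W is lower overall.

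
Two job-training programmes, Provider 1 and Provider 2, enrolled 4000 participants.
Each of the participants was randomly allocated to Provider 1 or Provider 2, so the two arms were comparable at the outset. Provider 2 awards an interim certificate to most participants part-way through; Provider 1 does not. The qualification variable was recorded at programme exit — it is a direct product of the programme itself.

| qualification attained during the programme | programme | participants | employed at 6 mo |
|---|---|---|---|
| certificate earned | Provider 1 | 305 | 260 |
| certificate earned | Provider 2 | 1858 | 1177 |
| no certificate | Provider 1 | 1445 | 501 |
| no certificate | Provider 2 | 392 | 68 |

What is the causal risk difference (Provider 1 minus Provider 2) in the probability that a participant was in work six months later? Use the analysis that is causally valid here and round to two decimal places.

The qualification attained during the programme-specific comparison favours Provider 1 throughout, but the pooled figures favour Provider 2. The question is whether to condition on qualification attained during the programme.
The distribution of qualification attained during the programme is itself part of what the programme does — it is an intermediate outcome. Holding it fixed would remove that part of the effect; the total effect is the pooled difference.
The causal difference is the pooled difference: 0.435 − 0.553 = -0.118.

-0.12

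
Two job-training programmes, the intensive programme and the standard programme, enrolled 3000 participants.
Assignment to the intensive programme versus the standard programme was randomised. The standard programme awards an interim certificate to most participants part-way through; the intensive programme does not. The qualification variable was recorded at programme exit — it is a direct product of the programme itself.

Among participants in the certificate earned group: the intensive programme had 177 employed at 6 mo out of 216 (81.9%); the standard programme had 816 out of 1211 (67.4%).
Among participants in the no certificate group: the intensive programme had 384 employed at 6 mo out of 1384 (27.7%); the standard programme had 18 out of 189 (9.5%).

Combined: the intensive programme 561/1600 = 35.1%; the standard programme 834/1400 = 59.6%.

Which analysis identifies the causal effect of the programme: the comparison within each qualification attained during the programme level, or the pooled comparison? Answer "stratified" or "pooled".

pooled

The stratified and pooled comparisons disagree (the intensive programme wins within each qualification attained during the programme; the standard programme wins overall), so the answer turns on the causal role of qualification attained during the programme.
Qualification attained during the programme is recorded after the programme and is itself shifted by it — it sits on the causal path from programme to outcome. Conditioning on a mediator would strip out part of the effect we want; the pooled comparison gives the total causal effect.
Pooled: the intensive programme 35.1% vs the standard programme 59.6%; the standard programme is higher overall.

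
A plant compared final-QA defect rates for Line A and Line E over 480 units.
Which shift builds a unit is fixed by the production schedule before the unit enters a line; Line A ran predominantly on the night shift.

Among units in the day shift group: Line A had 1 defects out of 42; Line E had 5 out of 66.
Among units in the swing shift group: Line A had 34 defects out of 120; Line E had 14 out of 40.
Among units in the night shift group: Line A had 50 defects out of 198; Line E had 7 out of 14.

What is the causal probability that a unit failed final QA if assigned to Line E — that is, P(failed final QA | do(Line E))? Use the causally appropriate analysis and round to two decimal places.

Line A is lower inside every shift stratum but Line E is lower in aggregate. Whether to stratify depends on how shift relates to the line.
Shift is set before the line has any effect — it is not caused by the line — and it independently drives the outcome. That makes it a confounder, so the causal comparison is within shift levels.
Standardising Line E to the population shift mix: 0.225·5/66 + 0.333·14/40 + 0.442·7/14 = 0.355.

0.35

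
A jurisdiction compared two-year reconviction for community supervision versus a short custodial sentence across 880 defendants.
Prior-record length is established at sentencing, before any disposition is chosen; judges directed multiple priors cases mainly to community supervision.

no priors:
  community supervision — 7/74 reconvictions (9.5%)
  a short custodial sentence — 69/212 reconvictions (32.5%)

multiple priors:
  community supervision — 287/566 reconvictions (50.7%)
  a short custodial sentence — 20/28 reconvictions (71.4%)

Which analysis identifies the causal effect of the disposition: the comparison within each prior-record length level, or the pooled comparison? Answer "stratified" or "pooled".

Since prior-record length is a pre-existing factor (not a product of the disposition) and it affects the outcome on its own, it is a confounder. The stratified rates, not the pooled rate, identify the causal effect.
Within each level — no priors: 9.5% vs 32.5%; multiple priors: 50.7% vs 71.4% — community supervision is lower every time.

stratified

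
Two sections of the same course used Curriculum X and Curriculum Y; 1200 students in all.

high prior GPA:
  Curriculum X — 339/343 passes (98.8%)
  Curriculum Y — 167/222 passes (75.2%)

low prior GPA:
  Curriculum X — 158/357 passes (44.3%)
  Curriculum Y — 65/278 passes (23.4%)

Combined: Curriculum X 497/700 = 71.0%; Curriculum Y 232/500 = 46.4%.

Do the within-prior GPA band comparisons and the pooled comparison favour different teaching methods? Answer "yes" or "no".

Within each prior GPA band level (high prior GPA 98.8% vs 75.2%; low prior GPA 44.3% vs 23.4%), Curriculum X has the higher rate every time. Pooled: 71.0% vs 46.4% — Curriculum X has the higher rate overall. They agree.

no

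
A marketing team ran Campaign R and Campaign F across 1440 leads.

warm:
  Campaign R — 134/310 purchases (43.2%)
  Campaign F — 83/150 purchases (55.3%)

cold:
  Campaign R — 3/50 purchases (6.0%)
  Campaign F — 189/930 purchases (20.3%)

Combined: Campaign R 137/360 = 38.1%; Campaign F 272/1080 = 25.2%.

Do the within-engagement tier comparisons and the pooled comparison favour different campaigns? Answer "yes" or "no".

yes

Within each engagement tier level (warm 43.2% vs 55.3%; cold 6.0% vs 20.3%), Campaign F has the higher rate every time. Pooled: 38.1% vs 25.2% — Campaign R has the higher rate overall. The two comparisons disagree.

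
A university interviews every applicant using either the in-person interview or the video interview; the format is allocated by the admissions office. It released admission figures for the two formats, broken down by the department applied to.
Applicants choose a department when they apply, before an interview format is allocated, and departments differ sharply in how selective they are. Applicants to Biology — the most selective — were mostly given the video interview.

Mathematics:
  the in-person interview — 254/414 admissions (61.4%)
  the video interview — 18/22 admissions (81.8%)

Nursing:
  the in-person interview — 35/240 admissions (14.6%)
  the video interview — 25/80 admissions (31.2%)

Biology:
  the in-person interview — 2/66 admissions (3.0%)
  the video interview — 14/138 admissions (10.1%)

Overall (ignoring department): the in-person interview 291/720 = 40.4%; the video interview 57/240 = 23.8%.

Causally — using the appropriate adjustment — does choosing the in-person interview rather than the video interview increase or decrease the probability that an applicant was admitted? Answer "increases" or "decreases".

decreases

Here department is a common cause — it drives both which interview format a case falls under and the outcome. The crude comparison mixes populations; the stratum-specific rates are the causally relevant ones.
Within each level — Mathematics: 61.4% vs 81.8%; Nursing: 14.6% vs 31.2%; Biology: 3.0% vs 10.1% — the video interview is higher every time.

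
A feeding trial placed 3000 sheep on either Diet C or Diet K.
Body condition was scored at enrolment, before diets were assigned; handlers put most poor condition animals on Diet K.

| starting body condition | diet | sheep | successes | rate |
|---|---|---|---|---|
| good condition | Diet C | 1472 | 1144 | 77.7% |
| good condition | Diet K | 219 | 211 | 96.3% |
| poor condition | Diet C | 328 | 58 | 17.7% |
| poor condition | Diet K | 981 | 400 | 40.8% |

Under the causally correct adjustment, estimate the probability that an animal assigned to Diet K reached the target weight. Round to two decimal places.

Since starting body condition is a pre-existing factor (not a product of the diet) and it affects the outcome on its own, it is a confounder. The stratified rates, not the pooled rate, identify the causal effect.
Standardising Diet K to the population starting body condition mix: 0.564·211/219 + 0.436·400/981 = 0.721.

0.72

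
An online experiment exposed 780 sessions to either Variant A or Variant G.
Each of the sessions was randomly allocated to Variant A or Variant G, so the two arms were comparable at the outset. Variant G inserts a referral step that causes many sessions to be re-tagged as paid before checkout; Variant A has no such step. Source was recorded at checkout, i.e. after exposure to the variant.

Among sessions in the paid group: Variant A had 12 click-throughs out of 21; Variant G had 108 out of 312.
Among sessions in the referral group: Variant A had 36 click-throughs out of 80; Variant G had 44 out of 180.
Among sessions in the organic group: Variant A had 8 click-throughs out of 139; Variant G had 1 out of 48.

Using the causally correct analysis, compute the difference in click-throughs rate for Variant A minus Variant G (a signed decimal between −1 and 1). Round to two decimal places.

-0.05

Traffic source is downstream of the variant. One should not condition on a consequence of treatment, so the overall rates are the right comparison.
The causal difference is the pooled difference: 0.233 − 0.283 = -0.050.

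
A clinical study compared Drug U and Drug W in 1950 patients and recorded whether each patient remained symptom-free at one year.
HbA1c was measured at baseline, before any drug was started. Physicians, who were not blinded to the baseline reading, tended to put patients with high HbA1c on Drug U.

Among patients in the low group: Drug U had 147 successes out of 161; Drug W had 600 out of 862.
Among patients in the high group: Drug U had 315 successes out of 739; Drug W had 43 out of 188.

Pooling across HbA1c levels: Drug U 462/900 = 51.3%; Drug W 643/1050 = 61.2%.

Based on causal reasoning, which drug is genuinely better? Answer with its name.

Nothing the drug does changes HbA1c; the imbalance is an allocation artefact. With HbA1c also predicting the outcome, the pooled figure is confounded, and the within-stratum comparison is the causal one.
Within each level — low: 91.3% vs 69.6%; high: 42.6% vs 22.9% — Drug U is higher every time.

Drug U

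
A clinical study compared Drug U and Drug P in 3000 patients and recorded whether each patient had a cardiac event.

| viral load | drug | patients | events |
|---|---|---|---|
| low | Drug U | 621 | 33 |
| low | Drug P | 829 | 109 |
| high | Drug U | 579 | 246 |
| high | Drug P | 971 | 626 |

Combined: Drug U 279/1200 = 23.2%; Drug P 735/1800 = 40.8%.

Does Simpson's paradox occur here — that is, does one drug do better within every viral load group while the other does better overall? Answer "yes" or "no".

no

Within each viral load level (low 5.3% vs 13.1%; high 42.5% vs 64.5%), Drug U has the lower rate every time. Pooled: 23.2% vs 40.8% — Drug U has the lower rate overall. They agree.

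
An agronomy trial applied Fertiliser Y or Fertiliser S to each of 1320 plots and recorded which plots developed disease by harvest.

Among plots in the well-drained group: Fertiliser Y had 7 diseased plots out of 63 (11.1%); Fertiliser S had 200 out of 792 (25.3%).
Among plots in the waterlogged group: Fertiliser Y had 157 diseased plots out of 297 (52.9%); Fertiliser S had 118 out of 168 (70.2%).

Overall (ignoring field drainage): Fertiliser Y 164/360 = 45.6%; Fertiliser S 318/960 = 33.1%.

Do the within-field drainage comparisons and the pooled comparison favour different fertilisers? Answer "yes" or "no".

Within each field drainage level (well-drained 11.1% vs 25.3%; waterlogged 52.9% vs 70.2%), Fertiliser Y has the lower rate every time. Pooled: 45.6% vs 33.1% — Fertiliser S has the lower rate overall. The two comparisons disagree.

yes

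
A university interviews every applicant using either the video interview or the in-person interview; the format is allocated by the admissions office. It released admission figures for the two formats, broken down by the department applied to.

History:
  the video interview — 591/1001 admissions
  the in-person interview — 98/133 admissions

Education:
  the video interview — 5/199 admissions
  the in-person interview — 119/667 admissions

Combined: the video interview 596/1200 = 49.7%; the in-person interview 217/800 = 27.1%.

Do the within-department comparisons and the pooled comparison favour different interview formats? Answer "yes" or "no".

Within each department level (History 59.0% vs 73.7%; Education 2.5% vs 17.8%), the in-person interview has the higher rate every time. Pooled: 49.7% vs 27.1% — the video interview has the higher rate overall. The two comparisons disagree.

yes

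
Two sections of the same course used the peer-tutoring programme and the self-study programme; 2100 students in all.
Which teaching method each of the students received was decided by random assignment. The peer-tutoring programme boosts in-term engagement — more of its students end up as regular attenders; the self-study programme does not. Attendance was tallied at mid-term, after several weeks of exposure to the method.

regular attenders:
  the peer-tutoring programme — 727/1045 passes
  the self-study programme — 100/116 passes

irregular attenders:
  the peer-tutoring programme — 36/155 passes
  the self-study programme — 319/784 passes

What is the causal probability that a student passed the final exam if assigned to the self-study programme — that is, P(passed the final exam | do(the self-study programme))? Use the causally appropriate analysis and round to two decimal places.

0.47

Within every mid-term attendance level the self-study programme has the higher rate, yet pooled the peer-tutoring programme does — Simpson's reversal.
Mid-term attendance is recorded after the teaching method and is itself shifted by it — it sits on the causal path from teaching method to outcome. Conditioning on a mediator would strip out part of the effect we want; the pooled comparison gives the total causal effect.
So P(outcome | do(the self-study programme)) is just the pooled rate for the self-study programme: 419/900 = 0.466.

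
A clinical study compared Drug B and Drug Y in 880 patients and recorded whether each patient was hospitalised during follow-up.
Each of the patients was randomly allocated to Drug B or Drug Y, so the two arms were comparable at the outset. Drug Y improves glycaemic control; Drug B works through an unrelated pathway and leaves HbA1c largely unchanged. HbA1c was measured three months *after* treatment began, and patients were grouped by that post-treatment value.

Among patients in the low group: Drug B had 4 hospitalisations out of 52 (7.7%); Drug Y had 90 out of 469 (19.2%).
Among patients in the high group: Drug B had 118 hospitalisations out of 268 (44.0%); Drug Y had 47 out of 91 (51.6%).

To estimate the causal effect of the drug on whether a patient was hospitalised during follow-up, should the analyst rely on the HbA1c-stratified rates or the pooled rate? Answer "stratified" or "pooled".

The stratified and pooled comparisons disagree (Drug B wins within each HbA1c; Drug Y wins overall), so the answer turns on the causal role of HbA1c.
HbA1c is recorded after the drug and is itself shifted by it — it sits on the causal path from drug to outcome. Conditioning on a mediator would strip out part of the effect we want; the pooled comparison gives the total causal effect.
Pooled: Drug B 38.1% vs Drug Y 24.5%; Drug Y is lower overall.

pooled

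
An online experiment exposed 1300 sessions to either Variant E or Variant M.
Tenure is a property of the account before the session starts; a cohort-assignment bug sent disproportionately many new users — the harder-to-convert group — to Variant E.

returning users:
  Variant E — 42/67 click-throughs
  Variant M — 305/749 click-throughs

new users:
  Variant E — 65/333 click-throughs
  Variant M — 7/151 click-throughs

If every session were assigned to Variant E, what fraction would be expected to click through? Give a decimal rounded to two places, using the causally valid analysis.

The user tenure-specific comparison favours Variant E throughout, but the pooled figures favour Variant M. The question is whether to condition on user tenure.
Here user tenure is a common cause — it drives both which variant a case falls under and the outcome. The crude comparison mixes populations; the stratum-specific rates are the causally relevant ones.
Standardising Variant E to the population user tenure mix: 0.628·42/67 + 0.372·65/333 = 0.466.

0.47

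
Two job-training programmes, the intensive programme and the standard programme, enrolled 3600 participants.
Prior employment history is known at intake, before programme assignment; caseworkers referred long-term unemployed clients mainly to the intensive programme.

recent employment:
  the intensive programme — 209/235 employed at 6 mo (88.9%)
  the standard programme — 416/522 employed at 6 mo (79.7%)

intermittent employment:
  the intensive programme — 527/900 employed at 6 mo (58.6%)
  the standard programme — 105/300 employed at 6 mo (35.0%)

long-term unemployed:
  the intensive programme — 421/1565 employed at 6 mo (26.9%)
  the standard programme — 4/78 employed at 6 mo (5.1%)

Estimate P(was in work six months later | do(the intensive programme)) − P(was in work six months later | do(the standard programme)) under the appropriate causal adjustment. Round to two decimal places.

Here prior employment history is a common cause — it drives both which programme a case falls under and the outcome. The crude comparison mixes populations; the stratum-specific rates are the causally relevant ones.
Adjusting over the population distribution of prior employment history: 0.210·(0.889−0.797) + 0.333·(0.586−0.350) + 0.456·(0.269−0.051) = +0.197.

+0.20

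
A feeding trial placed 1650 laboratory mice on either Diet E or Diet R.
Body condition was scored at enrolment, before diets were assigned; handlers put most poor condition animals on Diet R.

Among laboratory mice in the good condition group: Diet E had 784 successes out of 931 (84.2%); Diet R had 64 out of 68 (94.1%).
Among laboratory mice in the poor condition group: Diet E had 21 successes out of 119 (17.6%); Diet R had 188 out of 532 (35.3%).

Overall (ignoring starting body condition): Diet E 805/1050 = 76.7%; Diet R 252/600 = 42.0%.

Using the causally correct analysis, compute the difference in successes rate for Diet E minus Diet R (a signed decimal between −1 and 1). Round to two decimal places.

-0.13

Within every starting body condition level Diet R has the higher rate, yet pooled Diet E does — Simpson's reversal.
Starting body condition is set before the diet has any effect — it is not caused by the diet — and it independently drives the outcome. That makes it a confounder, so the causal comparison is within starting body condition levels.
Adjusting over the population distribution of starting body condition: 0.605·(0.842−0.941) + 0.395·(0.176−0.353) = -0.130.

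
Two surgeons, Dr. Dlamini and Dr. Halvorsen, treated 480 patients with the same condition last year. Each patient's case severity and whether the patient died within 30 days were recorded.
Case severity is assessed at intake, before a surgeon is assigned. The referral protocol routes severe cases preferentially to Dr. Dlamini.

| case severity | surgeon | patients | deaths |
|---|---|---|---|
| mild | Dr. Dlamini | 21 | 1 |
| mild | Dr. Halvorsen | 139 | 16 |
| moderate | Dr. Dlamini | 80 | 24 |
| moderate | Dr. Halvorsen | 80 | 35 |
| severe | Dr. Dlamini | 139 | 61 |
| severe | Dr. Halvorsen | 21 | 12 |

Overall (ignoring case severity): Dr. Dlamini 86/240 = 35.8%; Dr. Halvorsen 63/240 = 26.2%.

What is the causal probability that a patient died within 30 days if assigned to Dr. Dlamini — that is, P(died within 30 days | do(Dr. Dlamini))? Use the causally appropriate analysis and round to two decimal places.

0.26

Case severity differs across surgeons for reasons unrelated to any effect of the surgeon itself, and it separately predicts the outcome — a classic confounder. We must compare within case severity levels.
Standardising Dr. Dlamini to the population case severity mix: 0.333·1/21 + 0.333·24/80 + 0.333·61/139 = 0.262.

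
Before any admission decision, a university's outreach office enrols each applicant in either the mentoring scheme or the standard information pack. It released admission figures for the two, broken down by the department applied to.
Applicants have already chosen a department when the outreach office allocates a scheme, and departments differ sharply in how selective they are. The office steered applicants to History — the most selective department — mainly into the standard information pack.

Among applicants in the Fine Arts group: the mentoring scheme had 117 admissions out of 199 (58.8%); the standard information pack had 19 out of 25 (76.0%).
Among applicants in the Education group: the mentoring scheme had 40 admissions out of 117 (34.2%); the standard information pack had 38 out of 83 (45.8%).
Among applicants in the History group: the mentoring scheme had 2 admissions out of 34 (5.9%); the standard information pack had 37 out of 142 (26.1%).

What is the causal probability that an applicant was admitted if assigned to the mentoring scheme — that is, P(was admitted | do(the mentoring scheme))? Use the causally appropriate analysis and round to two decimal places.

The department-specific comparison favours the standard information pack throughout, but the pooled figures favour the mentoring scheme. The question is whether to condition on department.
Nothing the outreach scheme does changes department; the imbalance is an allocation artefact. With department also predicting the outcome, the pooled figure is confounded, and the within-stratum comparison is the causal one.
Standardising the mentoring scheme to the population department mix: 0.373·117/199 + 0.333·40/117 + 0.293·2/34 = 0.351.

0.35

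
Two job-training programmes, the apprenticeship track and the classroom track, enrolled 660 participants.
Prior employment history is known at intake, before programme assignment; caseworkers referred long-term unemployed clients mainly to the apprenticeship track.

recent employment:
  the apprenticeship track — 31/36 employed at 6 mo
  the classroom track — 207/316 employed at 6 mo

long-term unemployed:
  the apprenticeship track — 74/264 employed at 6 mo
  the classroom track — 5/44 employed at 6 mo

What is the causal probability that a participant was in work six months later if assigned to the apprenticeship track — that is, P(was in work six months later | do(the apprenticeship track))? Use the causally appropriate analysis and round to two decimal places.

0.59

The prior employment history-specific comparison favours the apprenticeship track throughout, but the pooled figures favour the classroom track. The question is whether to condition on prior employment history.
Here prior employment history is a common cause — it drives both which programme a case falls under and the outcome. The crude comparison mixes populations; the stratum-specific rates are the causally relevant ones.
Standardising the apprenticeship track to the population prior employment history mix: 0.533·31/36 + 0.467·74/264 = 0.590.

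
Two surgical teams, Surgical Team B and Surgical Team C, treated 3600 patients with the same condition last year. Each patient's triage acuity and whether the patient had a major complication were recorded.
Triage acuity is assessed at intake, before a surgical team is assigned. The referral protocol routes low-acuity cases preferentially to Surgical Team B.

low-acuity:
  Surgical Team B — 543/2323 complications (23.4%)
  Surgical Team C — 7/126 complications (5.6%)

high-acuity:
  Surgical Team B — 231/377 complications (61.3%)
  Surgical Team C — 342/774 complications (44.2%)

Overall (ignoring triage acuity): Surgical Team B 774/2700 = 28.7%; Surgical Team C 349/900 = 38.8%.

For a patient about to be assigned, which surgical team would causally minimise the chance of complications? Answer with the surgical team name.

Triage acuity differs across surgical teams for reasons unrelated to any effect of the surgical team itself, and it separately predicts the outcome — a classic confounder. We must compare within triage acuity levels.
Within each level — low-acuity: 23.4% vs 5.6%; high-acuity: 61.3% vs 44.2% — Surgical Team C is lower every time.

Surgical Team C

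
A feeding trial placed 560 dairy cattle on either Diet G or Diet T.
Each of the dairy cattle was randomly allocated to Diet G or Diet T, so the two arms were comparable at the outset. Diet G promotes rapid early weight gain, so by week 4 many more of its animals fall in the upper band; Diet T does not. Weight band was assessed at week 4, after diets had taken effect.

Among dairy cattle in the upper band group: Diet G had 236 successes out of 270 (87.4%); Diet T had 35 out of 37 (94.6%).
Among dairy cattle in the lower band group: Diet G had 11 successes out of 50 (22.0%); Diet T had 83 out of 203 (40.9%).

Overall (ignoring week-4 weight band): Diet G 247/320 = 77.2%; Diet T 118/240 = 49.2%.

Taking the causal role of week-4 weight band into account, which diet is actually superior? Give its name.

The distribution of week-4 weight band is itself part of what the diet does — it is an intermediate outcome. Holding it fixed would remove that part of the effect; the total effect is the pooled difference.
Pooled: Diet G 77.2% vs Diet T 49.2%; Diet G is higher overall.

Diet G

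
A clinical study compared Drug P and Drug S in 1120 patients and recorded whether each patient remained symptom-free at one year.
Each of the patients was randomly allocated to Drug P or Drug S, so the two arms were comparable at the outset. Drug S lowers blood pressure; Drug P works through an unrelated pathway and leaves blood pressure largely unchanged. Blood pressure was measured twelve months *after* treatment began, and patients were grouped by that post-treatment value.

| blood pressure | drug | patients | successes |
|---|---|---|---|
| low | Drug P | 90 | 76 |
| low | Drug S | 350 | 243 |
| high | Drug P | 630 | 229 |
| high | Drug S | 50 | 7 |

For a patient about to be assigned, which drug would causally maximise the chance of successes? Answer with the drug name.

Drug S

Drug P is higher inside every blood pressure stratum but Drug S is higher in aggregate. Whether to stratify depends on how blood pressure relates to the drug.
Because the drug influences blood pressure, blood pressure is a post-treatment mediator, not a confounder. Stratifying on it would bias the estimate; the causal effect is the crude pooled difference.
Pooled: Drug P 42.4% vs Drug S 62.5%; Drug S is higher overall.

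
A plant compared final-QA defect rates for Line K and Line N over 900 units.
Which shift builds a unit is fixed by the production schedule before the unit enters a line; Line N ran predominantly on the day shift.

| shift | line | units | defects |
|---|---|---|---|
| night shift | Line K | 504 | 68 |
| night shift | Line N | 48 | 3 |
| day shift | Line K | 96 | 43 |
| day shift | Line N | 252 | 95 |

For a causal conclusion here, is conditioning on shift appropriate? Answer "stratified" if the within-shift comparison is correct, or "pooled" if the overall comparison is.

Here shift is a common cause — it drives both which line a case falls under and the outcome. The crude comparison mixes populations; the stratum-specific rates are the causally relevant ones.
Within each level — night shift: 13.5% vs 6.2%; day shift: 44.8% vs 37.7% — Line N is lower every time.

stratified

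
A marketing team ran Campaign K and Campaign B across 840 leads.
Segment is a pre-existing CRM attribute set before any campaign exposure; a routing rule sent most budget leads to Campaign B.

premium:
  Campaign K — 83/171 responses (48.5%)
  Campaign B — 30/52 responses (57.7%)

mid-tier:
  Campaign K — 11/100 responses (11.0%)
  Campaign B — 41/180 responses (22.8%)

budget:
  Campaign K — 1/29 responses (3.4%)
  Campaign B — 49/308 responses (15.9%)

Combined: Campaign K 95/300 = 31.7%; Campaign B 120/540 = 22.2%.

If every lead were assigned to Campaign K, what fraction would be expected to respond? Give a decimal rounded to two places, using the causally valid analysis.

The imbalance in customer segment arose from how leads were allocated, not from anything the campaign did; and customer segment independently affects the outcome. The pooled gap is confounded — condition on customer segment.
Standardising Campaign K to the population customer segment mix: 0.265·83/171 + 0.333·11/100 + 0.401·1/29 = 0.179.

0.18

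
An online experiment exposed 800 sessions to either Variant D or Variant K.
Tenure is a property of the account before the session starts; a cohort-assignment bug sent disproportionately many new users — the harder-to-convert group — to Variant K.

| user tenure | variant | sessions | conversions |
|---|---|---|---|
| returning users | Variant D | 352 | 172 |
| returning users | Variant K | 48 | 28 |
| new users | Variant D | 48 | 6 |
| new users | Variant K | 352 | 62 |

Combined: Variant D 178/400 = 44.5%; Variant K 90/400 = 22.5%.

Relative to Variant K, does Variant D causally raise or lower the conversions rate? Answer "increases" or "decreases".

User tenure differs across variants for reasons unrelated to any effect of the variant itself, and it separately predicts the outcome — a classic confounder. We must compare within user tenure levels.
Within each level — returning users: 48.9% vs 58.3%; new users: 12.5% vs 17.6% — Variant K is higher every time.

decreases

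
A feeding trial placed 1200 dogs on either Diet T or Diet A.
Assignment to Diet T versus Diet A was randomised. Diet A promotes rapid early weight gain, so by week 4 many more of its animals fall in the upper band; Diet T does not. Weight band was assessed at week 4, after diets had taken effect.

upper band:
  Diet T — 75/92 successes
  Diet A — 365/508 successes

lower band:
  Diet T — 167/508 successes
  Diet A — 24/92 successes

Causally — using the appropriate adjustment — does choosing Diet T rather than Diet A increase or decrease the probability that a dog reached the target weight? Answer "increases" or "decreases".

decreases

The stratified and pooled comparisons disagree (Diet T wins within each week-4 weight band; Diet A wins overall), so the answer turns on the causal role of week-4 weight band.
Week-4 weight band lies on the pathway diet → week-4 weight band → outcome, so adjusting for it blocks the indirect effect. For the total causal effect of diet, use the unadjusted pooled rates.
Pooled: Diet T 40.3% vs Diet A 64.8%; Diet A is higher overall.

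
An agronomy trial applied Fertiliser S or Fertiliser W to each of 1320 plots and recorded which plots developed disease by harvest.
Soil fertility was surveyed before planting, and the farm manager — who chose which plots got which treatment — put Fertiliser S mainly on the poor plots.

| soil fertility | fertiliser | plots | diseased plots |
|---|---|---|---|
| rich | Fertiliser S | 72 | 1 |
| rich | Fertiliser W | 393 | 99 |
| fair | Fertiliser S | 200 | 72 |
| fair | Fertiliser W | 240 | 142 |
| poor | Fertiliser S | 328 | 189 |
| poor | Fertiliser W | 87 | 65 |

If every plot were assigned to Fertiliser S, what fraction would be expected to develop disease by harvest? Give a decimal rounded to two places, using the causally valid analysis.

The stratified and pooled comparisons disagree (Fertiliser S wins within each soil fertility; Fertiliser W wins overall), so the answer turns on the causal role of soil fertility.
The imbalance in soil fertility arose from how plots were allocated, not from anything the fertiliser did; and soil fertility independently affects the outcome. The pooled gap is confounded — condition on soil fertility.
Standardising Fertiliser S to the population soil fertility mix: 0.352·1/72 + 0.333·72/200 + 0.314·189/328 = 0.306.

0.31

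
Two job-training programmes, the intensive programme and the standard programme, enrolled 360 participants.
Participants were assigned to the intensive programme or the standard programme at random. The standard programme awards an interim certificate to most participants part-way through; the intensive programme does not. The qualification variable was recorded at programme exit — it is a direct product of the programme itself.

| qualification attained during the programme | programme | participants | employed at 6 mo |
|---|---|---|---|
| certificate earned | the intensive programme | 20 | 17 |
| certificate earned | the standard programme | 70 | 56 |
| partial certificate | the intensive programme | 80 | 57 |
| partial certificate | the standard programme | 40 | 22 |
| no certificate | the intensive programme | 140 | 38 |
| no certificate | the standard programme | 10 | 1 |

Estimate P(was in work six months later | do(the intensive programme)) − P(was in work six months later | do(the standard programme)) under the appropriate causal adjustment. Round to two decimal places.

Qualification attained during the programme is downstream of the programme. One should not condition on a consequence of treatment, so the overall rates are the right comparison.
The causal difference is the pooled difference: 0.467 − 0.658 = -0.192.

-0.19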